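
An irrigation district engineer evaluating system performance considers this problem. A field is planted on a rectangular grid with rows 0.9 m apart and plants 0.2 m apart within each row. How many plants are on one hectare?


D = 10000 / (row_sp * plant_sp)
  = 10000 / (0.9 * 0.2)
  = 10000 / 0.1800
  = 55555.56 plants/ha


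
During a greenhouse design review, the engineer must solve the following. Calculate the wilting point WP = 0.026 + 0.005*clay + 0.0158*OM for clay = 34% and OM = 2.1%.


WP = 0.026 + 0.005*34 + 0.0158*2.1
   = 0.026 + 0.1700 + 0.0332
   = 0.2292


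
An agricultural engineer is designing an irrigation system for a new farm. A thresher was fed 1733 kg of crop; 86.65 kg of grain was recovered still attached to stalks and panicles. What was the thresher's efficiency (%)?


eta = (total - unthreshed) / total * 100
    = (1733 - 86.65) / 1733 * 100
    = 1646.35 / 1733 * 100
    = 95%


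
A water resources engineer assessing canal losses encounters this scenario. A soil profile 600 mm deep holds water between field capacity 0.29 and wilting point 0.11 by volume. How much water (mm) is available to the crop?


AW = (FC - WP) * D
   = (0.29 - 0.11) * 600
   = 0.18 * 600
   = 108 mm


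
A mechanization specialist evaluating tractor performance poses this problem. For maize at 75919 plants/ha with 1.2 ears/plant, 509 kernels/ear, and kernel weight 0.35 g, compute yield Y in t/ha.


Y = density * ears * kernels * kw
  = 75919 * 1.2 * 509 * 0.35 g/ha
  = 16229963.82 g/ha
  = 16229.96 kg/ha = 16.23 t/ha


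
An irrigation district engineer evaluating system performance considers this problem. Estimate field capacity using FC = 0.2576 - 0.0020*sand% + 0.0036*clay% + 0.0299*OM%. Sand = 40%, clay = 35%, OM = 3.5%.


FC = 0.2576 - 0.0020*40 + 0.0036*35 + 0.0299*3.5
   = 0.2576 - 0.0800 + 0.1260 + 0.1047
   = 0.4083


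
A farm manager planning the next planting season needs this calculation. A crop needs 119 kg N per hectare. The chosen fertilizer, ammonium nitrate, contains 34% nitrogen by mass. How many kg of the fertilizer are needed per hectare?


Rate = N_required / (N_content / 100)
     = 119 / (34 / 100)
     = 119 / 0.34
     = 350 kg/ha


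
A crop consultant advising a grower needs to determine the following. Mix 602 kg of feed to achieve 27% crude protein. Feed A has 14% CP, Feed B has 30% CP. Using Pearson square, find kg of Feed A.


parts_A = CP_b - target = 30 - 27 = 3
parts_B = target - CP_a = 27 - 14 = 13
total_parts = 3 + 13 = 16
Feed A = 602 * 3 / 16 = 112.88 kg
Feed B = 602 * 13 / 16 = 489.13 kg

112.88 kg


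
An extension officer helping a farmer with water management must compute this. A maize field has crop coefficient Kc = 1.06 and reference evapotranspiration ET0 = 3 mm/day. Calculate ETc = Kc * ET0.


ETc = Kc * ET0
    = 1.06 * 3
    = 3.18 mm/day


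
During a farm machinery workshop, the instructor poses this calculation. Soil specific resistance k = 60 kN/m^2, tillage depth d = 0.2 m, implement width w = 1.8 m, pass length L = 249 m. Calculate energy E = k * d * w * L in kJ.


E = k * d * w * L
  = 60 * 0.2 * 1.8 * 249
  = 5378.40 kJ


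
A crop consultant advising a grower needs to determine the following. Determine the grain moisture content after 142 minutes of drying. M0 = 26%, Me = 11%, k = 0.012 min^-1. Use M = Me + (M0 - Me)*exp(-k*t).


M = Me + (M0 - Me) * e^(-k*t)
  = 11 + (26 - 11) * e^(-0.012*142)
  = 11 + 15 * e^(-1.704)
  = 11 + 15 * 0.18195
  = 11 + 2.7293
  = 13.73%


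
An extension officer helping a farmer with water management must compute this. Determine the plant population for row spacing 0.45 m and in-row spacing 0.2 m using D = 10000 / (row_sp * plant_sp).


D = 10000 / (row_sp * plant_sp)
  = 10000 / (0.45 * 0.2)
  = 10000 / 0.0900
  = 111111.11 plants/ha


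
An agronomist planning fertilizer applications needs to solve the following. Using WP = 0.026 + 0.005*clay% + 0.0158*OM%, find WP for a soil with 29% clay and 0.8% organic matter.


WP = 0.026 + 0.005*29 + 0.0158*0.8
   = 0.026 + 0.1450 + 0.0126
   = 0.1836


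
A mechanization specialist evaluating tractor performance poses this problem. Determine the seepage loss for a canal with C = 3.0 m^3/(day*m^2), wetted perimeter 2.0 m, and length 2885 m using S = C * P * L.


S = C * P * L
  = 3.0 * 2.0 * 2885
  = 17310 m^3/day


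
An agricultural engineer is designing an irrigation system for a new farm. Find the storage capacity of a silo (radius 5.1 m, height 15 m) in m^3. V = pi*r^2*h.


V = pi * r^2 * h
  = pi * 5.1^2 * 15
  = pi * 26.01 * 15
  = 1225.69 m^3


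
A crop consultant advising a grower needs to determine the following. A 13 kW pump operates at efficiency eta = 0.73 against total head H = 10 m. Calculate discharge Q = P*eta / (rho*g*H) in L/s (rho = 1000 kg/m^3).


Q = (P * 1000 * eta) / (rho * g * H)
  = (13 * 1000 * 0.73) / (1000 * 9.81 * 10)
  = 9490 / 98100
  = 0.09674 m^3/s = 96.74 L/s


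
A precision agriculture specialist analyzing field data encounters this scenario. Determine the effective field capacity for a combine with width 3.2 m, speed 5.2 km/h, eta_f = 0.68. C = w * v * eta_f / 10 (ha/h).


C = w * v * eta_f / 10
  = 3.2 * 5.2 * 0.68 / 10
  = 11.32 / 10
  = 1.13 ha/h


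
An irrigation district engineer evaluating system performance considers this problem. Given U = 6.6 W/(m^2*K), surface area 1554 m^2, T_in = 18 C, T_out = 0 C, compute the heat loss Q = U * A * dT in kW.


dT = 18 - (0) = 18 K
Q = U * A * dT
  = 6.6 * 1554 * 18
  = 184615.20 W = 184.62 kW


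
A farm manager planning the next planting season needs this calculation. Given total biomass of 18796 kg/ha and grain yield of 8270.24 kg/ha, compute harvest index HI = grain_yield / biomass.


HI = grain_yield / biomass
   = 8270.24 / 18796
   = 0.44


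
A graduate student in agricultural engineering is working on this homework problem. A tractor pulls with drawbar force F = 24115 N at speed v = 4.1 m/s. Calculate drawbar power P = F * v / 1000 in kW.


P = F * v / 1000
  = 24115 * 4.1 / 1000
  = 98871.50 / 1000
  = 98.87 kW


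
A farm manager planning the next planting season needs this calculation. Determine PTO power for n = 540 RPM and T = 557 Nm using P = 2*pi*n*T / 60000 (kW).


P = 2*pi*n*T / 60000
  = 2*pi * 540 * 557 / 60000
  = 1889856.48 / 60000
  = 31.50 kW


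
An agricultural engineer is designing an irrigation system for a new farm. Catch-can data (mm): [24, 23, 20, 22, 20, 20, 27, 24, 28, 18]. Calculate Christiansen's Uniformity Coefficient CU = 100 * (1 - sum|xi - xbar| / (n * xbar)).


xbar = 226 / 10 = 22.600
sum|xi - xbar| = 26
CU = 100 * (1 - 26 / (10 * 22.600))
   = 100 * (1 - 0.1150)
   = 88.50%


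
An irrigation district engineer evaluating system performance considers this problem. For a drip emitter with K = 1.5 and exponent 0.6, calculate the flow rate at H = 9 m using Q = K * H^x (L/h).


Q = K * H^x
  = 1.5 * 9^0.6
  = 1.5 * 3.7372
  = 5.61 L/h


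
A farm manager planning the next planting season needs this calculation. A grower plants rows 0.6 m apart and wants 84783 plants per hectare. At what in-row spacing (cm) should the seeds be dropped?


spacing = 10000 / (row_sp * density)
        = 10000 / (0.6 * 84783)
        = 10000 / 50869.80
        = 0.19658 m = 19.66 cm


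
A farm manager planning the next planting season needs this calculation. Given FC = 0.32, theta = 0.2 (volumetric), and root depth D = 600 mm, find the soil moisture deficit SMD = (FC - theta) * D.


SMD = (FC - theta) * D
    = (0.32 - 0.2) * 600
    = 0.120 * 600
    = 72 mm


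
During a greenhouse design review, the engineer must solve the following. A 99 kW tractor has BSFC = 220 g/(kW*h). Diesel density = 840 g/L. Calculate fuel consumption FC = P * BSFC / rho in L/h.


FC = P * BSFC / rho_fuel
   = 99 * 220 / 840
   = 21780 / 840
   = 25.93 L/h


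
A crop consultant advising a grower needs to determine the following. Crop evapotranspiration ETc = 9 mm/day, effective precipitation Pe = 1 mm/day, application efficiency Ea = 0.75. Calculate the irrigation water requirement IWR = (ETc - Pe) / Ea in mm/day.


IWR = (ETc - Pe) / Ea
    = (9 - 1) / 0.75
    = 8 / 0.75
    = 10.67 mm/day


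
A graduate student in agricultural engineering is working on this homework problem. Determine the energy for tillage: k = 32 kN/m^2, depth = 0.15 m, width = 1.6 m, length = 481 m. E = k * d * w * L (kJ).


E = k * d * w * L
  = 32 * 0.15 * 1.6 * 481
  = 3694.08 kJ


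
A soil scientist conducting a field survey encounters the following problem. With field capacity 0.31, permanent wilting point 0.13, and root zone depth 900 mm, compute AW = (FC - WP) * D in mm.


AW = (FC - WP) * D
   = (0.31 - 0.13) * 900
   = 0.18 * 900
   = 162 mm


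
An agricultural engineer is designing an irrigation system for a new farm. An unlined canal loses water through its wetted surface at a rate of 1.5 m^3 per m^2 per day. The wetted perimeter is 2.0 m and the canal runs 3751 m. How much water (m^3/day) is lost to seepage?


S = C * P * L
  = 1.5 * 2.0 * 3751
  = 11253 m^3/day


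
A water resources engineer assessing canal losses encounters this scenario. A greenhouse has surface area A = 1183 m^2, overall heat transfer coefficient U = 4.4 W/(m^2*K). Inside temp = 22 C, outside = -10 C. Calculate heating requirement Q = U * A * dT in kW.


dT = 22 - (-10) = 32 K
Q = U * A * dT
  = 4.4 * 1183 * 32
  = 166566.40 W = 166.57 kW


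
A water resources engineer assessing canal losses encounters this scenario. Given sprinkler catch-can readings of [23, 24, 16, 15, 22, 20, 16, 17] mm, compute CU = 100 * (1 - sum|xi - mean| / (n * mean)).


xbar = 153 / 8 = 19.125
sum|xi - xbar| = 25
CU = 100 * (1 - 25 / (8 * 19.125))
   = 100 * (1 - 0.1634)
   = 83.66%


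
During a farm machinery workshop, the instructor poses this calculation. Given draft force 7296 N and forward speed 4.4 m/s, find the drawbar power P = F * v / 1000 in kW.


P = F * v / 1000
  = 7296 * 4.4 / 1000
  = 32102.40 / 1000
  = 32.10 kW


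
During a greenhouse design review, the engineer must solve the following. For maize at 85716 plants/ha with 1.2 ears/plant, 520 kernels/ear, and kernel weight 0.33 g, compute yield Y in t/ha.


Y = density * ears * kernels * kw
  = 85716 * 1.2 * 520 * 0.33 g/ha
  = 17650638.72 g/ha
  = 17650.64 kg/ha = 17.65 t/ha


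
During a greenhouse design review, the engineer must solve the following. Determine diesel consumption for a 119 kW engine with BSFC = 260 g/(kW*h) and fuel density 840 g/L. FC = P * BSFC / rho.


FC = P * BSFC / rho_fuel
   = 119 * 260 / 840
   = 30940 / 840
   = 36.83 L/h


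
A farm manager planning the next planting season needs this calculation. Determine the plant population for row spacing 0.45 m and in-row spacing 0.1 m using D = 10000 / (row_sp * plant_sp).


D = 10000 / (row_sp * plant_sp)
  = 10000 / (0.45 * 0.1)
  = 10000 / 0.0450
  = 222222.22 plants/ha


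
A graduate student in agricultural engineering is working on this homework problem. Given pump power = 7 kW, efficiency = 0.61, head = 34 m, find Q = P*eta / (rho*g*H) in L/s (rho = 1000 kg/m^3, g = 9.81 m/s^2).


Q = (P * 1000 * eta) / (rho * g * H)
  = (7 * 1000 * 0.61) / (1000 * 9.81 * 34)
  = 4270 / 333540
  = 0.01280 m^3/s = 12.80 L/s


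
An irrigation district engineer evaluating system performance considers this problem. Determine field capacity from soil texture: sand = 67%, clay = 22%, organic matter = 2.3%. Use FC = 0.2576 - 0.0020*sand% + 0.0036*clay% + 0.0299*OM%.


FC = 0.2576 - 0.0020*67 + 0.0036*22 + 0.0299*2.3
   = 0.2576 - 0.1340 + 0.0792 + 0.0688
   = 0.2716


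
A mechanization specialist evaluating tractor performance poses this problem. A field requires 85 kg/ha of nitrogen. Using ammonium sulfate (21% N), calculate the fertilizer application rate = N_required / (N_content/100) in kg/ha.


Rate = N_required / (N_content / 100)
     = 85 / (21 / 100)
     = 85 / 0.21
     = 404.76 kg/ha


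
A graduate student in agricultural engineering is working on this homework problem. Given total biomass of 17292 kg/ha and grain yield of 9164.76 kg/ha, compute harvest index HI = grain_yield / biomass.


HI = grain_yield / biomass
   = 9164.76 / 17292
   = 0.53


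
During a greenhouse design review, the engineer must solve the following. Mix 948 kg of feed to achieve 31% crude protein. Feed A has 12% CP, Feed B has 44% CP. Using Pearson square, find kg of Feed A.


parts_A = CP_b - target = 44 - 31 = 13
parts_B = target - CP_a = 31 - 12 = 19
total_parts = 13 + 19 = 32
Feed A = 948 * 13 / 32 = 385.13 kg
Feed B = 948 * 19 / 32 = 562.88 kg

385.13 kg


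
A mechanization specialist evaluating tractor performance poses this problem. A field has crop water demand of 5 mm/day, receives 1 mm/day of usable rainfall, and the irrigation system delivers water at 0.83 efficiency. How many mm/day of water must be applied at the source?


IWR = (ETc - Pe) / Ea
    = (5 - 1) / 0.83
    = 4 / 0.83
    = 4.82 mm/day


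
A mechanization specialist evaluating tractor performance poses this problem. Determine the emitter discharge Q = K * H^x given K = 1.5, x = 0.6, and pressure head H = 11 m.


Q = K * H^x
  = 1.5 * 11^0.6
  = 1.5 * 4.2154
  = 6.32 L/h


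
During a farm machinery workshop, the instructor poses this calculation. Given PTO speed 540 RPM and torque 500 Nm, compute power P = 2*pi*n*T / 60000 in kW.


P = 2*pi*n*T / 60000
  = 2*pi * 540 * 500 / 60000
  = 1696460.03 / 60000
  = 28.27 kW


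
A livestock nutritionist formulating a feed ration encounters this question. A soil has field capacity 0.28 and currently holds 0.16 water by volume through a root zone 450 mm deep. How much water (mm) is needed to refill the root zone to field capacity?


SMD = (FC - theta) * D
    = (0.28 - 0.16) * 450
    = 0.120 * 450
    = 54 mm


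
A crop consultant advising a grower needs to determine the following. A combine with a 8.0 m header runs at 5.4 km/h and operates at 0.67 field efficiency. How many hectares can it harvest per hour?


C = w * v * eta_f / 10
  = 8.0 * 5.4 * 0.67 / 10
  = 28.94 / 10
  = 2.89 ha/h


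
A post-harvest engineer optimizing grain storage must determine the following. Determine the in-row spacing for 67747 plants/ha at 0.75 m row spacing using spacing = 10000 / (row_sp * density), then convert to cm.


spacing = 10000 / (row_sp * density)
        = 10000 / (0.75 * 67747)
        = 10000 / 50810.25
        = 0.19681 m = 19.68 cm


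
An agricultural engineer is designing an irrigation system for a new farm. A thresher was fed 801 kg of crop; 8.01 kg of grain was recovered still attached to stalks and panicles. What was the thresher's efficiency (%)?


eta = (total - unthreshed) / total * 100
    = (801 - 8.01) / 801 * 100
    = 792.99 / 801 * 100
    = 99%


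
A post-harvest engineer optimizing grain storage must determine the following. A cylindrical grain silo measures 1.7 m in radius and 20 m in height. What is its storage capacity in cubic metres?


V = pi * r^2 * h
  = pi * 1.7^2 * 20
  = pi * 2.89 * 20
  = 181.58 m^3


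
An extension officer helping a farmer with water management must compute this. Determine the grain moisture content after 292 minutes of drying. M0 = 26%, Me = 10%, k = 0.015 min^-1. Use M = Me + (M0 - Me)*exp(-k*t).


M = Me + (M0 - Me) * e^(-k*t)
  = 10 + (26 - 10) * e^(-0.015*292)
  = 10 + 16 * e^(-4.380)
  = 10 + 16 * 0.01253
  = 10 + 0.2004
  = 10.20%


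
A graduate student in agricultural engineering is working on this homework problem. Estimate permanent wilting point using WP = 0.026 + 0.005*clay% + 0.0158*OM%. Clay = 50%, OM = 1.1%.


WP = 0.026 + 0.005*50 + 0.0158*1.1
   = 0.026 + 0.2500 + 0.0174
   = 0.2934


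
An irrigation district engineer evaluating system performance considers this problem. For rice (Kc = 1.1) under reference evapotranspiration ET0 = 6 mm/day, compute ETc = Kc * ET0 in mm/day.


ETc = Kc * ET0
    = 1.1 * 6
    = 6.60 mm/day


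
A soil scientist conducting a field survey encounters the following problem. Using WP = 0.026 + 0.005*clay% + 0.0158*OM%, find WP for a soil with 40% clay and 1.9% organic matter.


WP = 0.026 + 0.005*40 + 0.0158*1.9
   = 0.026 + 0.2000 + 0.0300
   = 0.2560


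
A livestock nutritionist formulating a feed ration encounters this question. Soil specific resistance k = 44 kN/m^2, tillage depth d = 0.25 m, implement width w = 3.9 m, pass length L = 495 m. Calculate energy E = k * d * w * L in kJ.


E = k * d * w * L
  = 44 * 0.25 * 3.9 * 495
  = 21235.50 kJ


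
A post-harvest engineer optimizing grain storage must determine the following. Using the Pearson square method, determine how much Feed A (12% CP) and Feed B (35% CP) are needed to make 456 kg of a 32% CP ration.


parts_A = CP_b - target = 35 - 32 = 3
parts_B = target - CP_a = 32 - 12 = 20
total_parts = 3 + 20 = 23
Feed A = 456 * 3 / 23 = 59.48 kg
Feed B = 456 * 20 / 23 = 396.52 kg

59.48 kg


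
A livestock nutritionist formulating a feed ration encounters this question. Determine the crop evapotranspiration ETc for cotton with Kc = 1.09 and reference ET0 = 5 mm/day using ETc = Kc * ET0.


ETc = Kc * ET0
    = 1.09 * 5
    = 5.45 mm/day


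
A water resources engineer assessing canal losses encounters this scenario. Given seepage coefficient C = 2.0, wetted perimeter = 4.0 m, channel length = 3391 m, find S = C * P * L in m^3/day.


S = C * P * L
  = 2.0 * 4.0 * 3391
  = 27128 m^3/day


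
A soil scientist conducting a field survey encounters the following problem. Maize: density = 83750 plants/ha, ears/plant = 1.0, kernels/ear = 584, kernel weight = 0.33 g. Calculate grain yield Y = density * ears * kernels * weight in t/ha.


Y = density * ears * kernels * kw
  = 83750 * 1.0 * 584 * 0.33 g/ha
  = 16140300 g/ha
  = 16140.30 kg/ha = 16.14 t/ha


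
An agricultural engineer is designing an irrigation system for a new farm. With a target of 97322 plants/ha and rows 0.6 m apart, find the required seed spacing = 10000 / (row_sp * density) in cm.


spacing = 10000 / (row_sp * density)
        = 10000 / (0.6 * 97322)
        = 10000 / 58393.20
        = 0.17125 m = 17.13 cm


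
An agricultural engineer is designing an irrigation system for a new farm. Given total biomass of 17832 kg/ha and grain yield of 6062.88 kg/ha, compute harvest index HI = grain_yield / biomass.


HI = grain_yield / biomass
   = 6062.88 / 17832
   = 0.34


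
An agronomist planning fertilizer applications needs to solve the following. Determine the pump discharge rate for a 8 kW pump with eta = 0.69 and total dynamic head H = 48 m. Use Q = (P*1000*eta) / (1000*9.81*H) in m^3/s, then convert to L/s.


Q = (P * 1000 * eta) / (rho * g * H)
  = (8 * 1000 * 0.69) / (1000 * 9.81 * 48)
  = 5520 / 470880
  = 0.01172 m^3/s = 11.72 L/s


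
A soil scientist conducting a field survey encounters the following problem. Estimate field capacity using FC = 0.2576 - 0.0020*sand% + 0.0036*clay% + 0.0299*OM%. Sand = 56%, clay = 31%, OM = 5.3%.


FC = 0.2576 - 0.0020*56 + 0.0036*31 + 0.0299*5.3
   = 0.2576 - 0.1120 + 0.1116 + 0.1585
   = 0.4157


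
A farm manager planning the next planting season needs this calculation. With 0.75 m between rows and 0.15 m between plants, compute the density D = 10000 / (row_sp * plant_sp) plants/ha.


D = 10000 / (row_sp * plant_sp)
  = 10000 / (0.75 * 0.15)
  = 10000 / 0.1125
  = 88888.89 plants/ha


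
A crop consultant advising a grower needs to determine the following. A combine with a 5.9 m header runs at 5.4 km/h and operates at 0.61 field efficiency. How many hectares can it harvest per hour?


C = w * v * eta_f / 10
  = 5.9 * 5.4 * 0.61 / 10
  = 19.43 / 10
  = 1.94 ha/h


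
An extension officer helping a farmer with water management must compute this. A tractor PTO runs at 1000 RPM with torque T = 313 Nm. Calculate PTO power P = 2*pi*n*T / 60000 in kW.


P = 2*pi*n*T / 60000
  = 2*pi * 1000 * 313 / 60000
  = 1966637.00 / 60000
  = 32.78 kW


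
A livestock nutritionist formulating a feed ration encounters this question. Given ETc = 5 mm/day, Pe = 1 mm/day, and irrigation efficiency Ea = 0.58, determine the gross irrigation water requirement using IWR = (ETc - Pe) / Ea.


IWR = (ETc - Pe) / Ea
    = (5 - 1) / 0.58
    = 4 / 0.58
    = 6.90 mm/day


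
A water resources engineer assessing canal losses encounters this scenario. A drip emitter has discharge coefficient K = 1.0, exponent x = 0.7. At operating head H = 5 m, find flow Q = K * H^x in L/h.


Q = K * H^x
  = 1.0 * 5^0.7
  = 1.0 * 3.0852
  = 3.09 L/h


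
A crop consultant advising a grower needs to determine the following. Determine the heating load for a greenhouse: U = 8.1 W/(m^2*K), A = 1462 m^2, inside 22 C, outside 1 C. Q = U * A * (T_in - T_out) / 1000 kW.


dT = 22 - (1) = 21 K
Q = U * A * dT
  = 8.1 * 1462 * 21
  = 248686.20 W = 248.69 kW


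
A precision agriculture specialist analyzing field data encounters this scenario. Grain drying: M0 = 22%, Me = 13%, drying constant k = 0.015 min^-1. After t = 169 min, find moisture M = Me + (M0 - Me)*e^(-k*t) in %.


M = Me + (M0 - Me) * e^(-k*t)
  = 13 + (22 - 13) * e^(-0.015*169)
  = 13 + 9 * e^(-2.535)
  = 13 + 9 * 0.07926
  = 13 + 0.7134
  = 13.71%


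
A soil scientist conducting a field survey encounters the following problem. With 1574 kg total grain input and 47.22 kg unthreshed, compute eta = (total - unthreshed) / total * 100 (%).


eta = (total - unthreshed) / total * 100
    = (1574 - 47.22) / 1574 * 100
    = 1526.78 / 1574 * 100
    = 97%


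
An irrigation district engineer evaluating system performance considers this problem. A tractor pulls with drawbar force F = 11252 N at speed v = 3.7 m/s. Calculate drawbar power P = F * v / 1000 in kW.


P = F * v / 1000
  = 11252 * 3.7 / 1000
  = 41632.40 / 1000
  = 41.63 kW


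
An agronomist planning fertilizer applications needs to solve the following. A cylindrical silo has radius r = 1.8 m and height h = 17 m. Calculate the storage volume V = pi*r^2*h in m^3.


V = pi * r^2 * h
  = pi * 1.8^2 * 17
  = pi * 3.24 * 17
  = 173.04 m^3


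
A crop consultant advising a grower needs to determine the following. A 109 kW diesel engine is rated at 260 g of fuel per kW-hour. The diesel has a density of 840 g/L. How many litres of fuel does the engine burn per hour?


FC = P * BSFC / rho_fuel
   = 109 * 260 / 840
   = 28340 / 840
   = 33.74 L/h


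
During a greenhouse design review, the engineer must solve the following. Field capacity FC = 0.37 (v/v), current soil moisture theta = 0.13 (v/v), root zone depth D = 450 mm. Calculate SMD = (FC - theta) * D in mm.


SMD = (FC - theta) * D
    = (0.37 - 0.13) * 450
    = 0.240 * 450
    = 108 mm


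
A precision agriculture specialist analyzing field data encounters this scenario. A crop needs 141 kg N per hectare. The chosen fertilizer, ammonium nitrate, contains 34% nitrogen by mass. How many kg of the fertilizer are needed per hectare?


Rate = N_required / (N_content / 100)
     = 141 / (34 / 100)
     = 141 / 0.34
     = 414.71 kg/ha


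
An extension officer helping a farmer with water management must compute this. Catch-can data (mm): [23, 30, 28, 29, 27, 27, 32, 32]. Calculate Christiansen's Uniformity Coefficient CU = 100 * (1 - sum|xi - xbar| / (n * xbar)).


xbar = 228 / 8 = 28.500
sum|xi - xbar| = 18
CU = 100 * (1 - 18 / (8 * 28.500))
   = 100 * (1 - 0.0789)
   = 92.11%


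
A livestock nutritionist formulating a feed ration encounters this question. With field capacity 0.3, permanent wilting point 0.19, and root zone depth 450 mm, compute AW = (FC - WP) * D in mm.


AW = (FC - WP) * D
   = (0.3 - 0.19) * 450
   = 0.11 * 450
   = 49.50 mm


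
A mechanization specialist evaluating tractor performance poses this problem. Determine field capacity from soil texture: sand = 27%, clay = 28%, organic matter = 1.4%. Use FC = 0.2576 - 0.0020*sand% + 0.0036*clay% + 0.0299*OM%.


FC = 0.2576 - 0.0020*27 + 0.0036*28 + 0.0299*1.4
   = 0.2576 - 0.0540 + 0.1008 + 0.0419
   = 0.3463


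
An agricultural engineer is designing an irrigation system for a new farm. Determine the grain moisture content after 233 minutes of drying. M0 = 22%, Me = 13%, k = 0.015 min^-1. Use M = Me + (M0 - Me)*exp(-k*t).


M = Me + (M0 - Me) * e^(-k*t)
  = 13 + (22 - 13) * e^(-0.015*233)
  = 13 + 9 * e^(-3.495)
  = 13 + 9 * 0.03035
  = 13 + 0.2731
  = 13.27%


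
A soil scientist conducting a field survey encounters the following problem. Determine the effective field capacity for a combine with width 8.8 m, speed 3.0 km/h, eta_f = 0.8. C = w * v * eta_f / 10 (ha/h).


C = w * v * eta_f / 10
  = 8.8 * 3.0 * 0.8 / 10
  = 21.12 / 10
  = 2.11 ha/h


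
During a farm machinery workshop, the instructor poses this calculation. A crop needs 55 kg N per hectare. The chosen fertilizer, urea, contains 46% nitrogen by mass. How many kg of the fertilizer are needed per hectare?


Rate = N_required / (N_content / 100)
     = 55 / (46 / 100)
     = 55 / 0.46
     = 119.57 kg/ha


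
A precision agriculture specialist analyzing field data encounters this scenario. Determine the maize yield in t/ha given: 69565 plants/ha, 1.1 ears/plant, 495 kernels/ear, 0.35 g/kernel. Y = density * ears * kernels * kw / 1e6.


Y = density * ears * kernels * kw
  = 69565 * 1.1 * 495 * 0.35 g/ha
  = 13257349.88 g/ha
  = 13257.35 kg/ha = 13.26 t/ha


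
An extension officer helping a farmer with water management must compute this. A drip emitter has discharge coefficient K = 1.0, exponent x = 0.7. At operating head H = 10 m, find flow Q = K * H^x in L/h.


Q = K * H^x
  = 1.0 * 10^0.7
  = 1.0 * 5.0119
  = 5.01 L/h


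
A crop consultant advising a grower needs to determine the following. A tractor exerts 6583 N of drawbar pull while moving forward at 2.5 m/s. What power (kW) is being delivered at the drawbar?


P = F * v / 1000
  = 6583 * 2.5 / 1000
  = 16457.50 / 1000
  = 16.46 kW


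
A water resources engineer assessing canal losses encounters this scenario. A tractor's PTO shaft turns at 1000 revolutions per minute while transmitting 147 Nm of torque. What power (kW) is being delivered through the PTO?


P = 2*pi*n*T / 60000
  = 2*pi * 1000 * 147 / 60000
  = 923628.24 / 60000
  = 15.39 kW


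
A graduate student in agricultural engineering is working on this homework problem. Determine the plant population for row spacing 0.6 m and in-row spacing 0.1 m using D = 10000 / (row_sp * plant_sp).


D = 10000 / (row_sp * plant_sp)
  = 10000 / (0.6 * 0.1)
  = 10000 / 0.0600
  = 166666.67 plants/ha


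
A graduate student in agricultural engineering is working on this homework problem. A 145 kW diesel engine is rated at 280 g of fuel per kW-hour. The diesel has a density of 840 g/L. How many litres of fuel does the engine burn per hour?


FC = P * BSFC / rho_fuel
   = 145 * 280 / 840
   = 40600 / 840
   = 48.33 L/h


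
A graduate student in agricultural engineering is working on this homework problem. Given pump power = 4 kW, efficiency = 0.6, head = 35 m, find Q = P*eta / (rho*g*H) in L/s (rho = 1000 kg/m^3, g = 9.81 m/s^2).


Q = (P * 1000 * eta) / (rho * g * H)
  = (4 * 1000 * 0.6) / (1000 * 9.81 * 35)
  = 2400 / 343350
  = 0.00699 m^3/s = 6.99 L/s


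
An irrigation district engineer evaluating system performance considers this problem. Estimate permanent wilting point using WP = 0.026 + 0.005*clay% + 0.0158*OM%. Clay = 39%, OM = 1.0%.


WP = 0.026 + 0.005*39 + 0.0158*1.0
   = 0.026 + 0.1950 + 0.0158
   = 0.2368


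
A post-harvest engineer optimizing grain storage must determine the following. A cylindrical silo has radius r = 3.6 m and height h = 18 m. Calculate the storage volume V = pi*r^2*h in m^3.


V = pi * r^2 * h
  = pi * 3.6^2 * 18
  = pi * 12.96 * 18
  = 732.87 m^3


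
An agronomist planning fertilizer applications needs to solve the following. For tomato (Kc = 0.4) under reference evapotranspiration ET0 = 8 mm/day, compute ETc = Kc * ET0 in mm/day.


ETc = Kc * ET0
    = 0.4 * 8
    = 3.20 mm/day


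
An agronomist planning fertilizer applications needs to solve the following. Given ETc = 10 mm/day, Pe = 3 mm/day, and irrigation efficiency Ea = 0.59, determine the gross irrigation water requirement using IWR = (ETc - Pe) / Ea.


IWR = (ETc - Pe) / Ea
    = (10 - 3) / 0.59
    = 7 / 0.59
    = 11.86 mm/day


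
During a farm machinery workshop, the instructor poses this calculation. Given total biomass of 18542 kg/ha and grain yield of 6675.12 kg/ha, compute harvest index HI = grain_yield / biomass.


HI = grain_yield / biomass
   = 6675.12 / 18542
   = 0.36


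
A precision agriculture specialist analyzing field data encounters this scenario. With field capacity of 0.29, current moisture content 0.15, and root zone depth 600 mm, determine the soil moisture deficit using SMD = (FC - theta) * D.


SMD = (FC - theta) * D
    = (0.29 - 0.15) * 600
    = 0.140 * 600
    = 84 mm


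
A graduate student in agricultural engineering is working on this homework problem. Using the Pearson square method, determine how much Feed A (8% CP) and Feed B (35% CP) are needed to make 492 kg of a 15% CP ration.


parts_A = CP_b - target = 35 - 15 = 20
parts_B = target - CP_a = 15 - 8 = 7
total_parts = 20 + 7 = 27
Feed A = 492 * 20 / 27 = 364.44 kg
Feed B = 492 * 7 / 27 = 127.56 kg

364.44 kg


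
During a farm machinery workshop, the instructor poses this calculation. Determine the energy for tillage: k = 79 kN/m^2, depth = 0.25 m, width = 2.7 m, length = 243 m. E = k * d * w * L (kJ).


E = k * d * w * L
  = 79 * 0.25 * 2.7 * 243
  = 12957.98 kJ


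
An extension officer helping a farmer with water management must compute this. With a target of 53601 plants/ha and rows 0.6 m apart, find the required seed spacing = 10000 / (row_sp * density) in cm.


spacing = 10000 / (row_sp * density)
        = 10000 / (0.6 * 53601)
        = 10000 / 32160.60
        = 0.31094 m = 31.09 cm


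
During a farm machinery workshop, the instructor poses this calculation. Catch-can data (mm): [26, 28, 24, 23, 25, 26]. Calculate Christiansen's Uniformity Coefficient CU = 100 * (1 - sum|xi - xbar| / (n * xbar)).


xbar = 152 / 6 = 25.333
sum|xi - xbar| = 8
CU = 100 * (1 - 8 / (6 * 25.333))
   = 100 * (1 - 0.0526)
   = 94.74%


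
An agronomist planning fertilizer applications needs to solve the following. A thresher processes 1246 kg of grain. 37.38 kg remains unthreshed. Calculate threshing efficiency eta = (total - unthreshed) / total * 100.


eta = (total - unthreshed) / total * 100
    = (1246 - 37.38) / 1246 * 100
    = 1208.62 / 1246 * 100
    = 97%


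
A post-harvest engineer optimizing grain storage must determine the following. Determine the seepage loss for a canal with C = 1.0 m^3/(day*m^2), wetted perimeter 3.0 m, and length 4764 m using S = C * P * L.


S = C * P * L
  = 1.0 * 3.0 * 4764
  = 14292 m^3/day


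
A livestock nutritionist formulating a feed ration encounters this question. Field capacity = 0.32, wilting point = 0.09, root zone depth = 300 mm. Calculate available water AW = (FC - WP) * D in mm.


AW = (FC - WP) * D
   = (0.32 - 0.09) * 300
   = 0.23 * 300
   = 69 mm


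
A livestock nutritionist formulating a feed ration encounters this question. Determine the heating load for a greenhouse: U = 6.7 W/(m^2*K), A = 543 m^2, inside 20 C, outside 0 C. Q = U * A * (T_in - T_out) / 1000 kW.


dT = 20 - (0) = 20 K
Q = U * A * dT
  = 6.7 * 543 * 20
  = 72762 W = 72.76 kW


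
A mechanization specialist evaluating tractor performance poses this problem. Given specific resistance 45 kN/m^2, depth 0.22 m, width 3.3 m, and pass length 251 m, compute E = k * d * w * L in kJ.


E = k * d * w * L
  = 45 * 0.22 * 3.3 * 251
  = 8200.17 kJ


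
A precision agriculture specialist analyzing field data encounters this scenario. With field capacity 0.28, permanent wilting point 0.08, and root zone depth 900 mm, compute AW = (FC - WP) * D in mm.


AW = (FC - WP) * D
   = (0.28 - 0.08) * 900
   = 0.20 * 900
   = 180 mm


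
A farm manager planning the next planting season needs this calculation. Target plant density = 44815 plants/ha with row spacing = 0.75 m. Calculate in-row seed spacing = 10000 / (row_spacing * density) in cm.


spacing = 10000 / (row_sp * density)
        = 10000 / (0.75 * 44815)
        = 10000 / 33611.25
        = 0.29752 m = 29.75 cm


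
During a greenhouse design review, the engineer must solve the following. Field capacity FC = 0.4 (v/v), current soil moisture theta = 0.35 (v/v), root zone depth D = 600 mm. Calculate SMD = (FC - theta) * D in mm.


SMD = (FC - theta) * D
    = (0.4 - 0.35) * 600
    = 0.050 * 600
    = 30 mm


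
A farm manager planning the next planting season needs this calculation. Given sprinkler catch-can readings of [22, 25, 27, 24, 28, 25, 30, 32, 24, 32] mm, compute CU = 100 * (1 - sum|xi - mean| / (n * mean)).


xbar = 269 / 10 = 26.900
sum|xi - xbar| = 29
CU = 100 * (1 - 29 / (10 * 26.900))
   = 100 * (1 - 0.1078)
   = 89.22%


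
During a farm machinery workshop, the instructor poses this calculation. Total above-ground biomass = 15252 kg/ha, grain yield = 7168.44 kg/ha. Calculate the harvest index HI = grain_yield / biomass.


HI = grain_yield / biomass
   = 7168.44 / 15252
   = 0.47


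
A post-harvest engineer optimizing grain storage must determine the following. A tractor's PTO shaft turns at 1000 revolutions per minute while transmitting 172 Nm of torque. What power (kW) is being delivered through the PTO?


P = 2*pi*n*T / 60000
  = 2*pi * 1000 * 172 / 60000
  = 1080707.87 / 60000
  = 18.01 kW


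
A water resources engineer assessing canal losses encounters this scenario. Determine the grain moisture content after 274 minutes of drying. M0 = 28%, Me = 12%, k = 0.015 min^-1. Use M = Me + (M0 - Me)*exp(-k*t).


M = Me + (M0 - Me) * e^(-k*t)
  = 12 + (28 - 12) * e^(-0.015*274)
  = 12 + 16 * e^(-4.110)
  = 12 + 16 * 0.01641
  = 12 + 0.2625
  = 12.26%


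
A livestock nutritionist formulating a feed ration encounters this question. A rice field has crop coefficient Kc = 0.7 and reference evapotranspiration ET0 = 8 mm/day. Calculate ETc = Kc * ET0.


ETc = Kc * ET0
    = 0.7 * 8
    = 5.60 mm/day


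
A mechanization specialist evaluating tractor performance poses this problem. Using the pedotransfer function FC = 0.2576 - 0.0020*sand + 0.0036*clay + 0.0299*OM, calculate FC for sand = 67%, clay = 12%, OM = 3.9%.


FC = 0.2576 - 0.0020*67 + 0.0036*12 + 0.0299*3.9
   = 0.2576 - 0.1340 + 0.0432 + 0.1166
   = 0.2834


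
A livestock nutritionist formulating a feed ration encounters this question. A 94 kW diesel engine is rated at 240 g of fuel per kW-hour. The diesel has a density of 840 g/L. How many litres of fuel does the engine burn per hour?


FC = P * BSFC / rho_fuel
   = 94 * 240 / 840
   = 22560 / 840
   = 26.86 L/h


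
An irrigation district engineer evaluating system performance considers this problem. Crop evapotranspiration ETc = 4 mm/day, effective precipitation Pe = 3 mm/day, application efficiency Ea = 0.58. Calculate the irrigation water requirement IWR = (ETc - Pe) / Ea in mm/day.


IWR = (ETc - Pe) / Ea
    = (4 - 3) / 0.58
    = 1 / 0.58
    = 1.72 mm/day


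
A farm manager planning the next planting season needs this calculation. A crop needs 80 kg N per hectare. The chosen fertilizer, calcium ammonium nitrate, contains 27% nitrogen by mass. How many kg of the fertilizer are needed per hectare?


Rate = N_required / (N_content / 100)
     = 80 / (27 / 100)
     = 80 / 0.27
     = 296.30 kg/ha


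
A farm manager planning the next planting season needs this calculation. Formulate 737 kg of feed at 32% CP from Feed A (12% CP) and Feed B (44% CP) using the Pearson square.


parts_A = CP_b - target = 44 - 32 = 12
parts_B = target - CP_a = 32 - 12 = 20
total_parts = 12 + 20 = 32
Feed A = 737 * 12 / 32 = 276.38 kg
Feed B = 737 * 20 / 32 = 460.63 kg

276.38 kg


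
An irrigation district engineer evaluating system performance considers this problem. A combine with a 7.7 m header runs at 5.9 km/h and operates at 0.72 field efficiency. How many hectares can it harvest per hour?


C = w * v * eta_f / 10
  = 7.7 * 5.9 * 0.72 / 10
  = 32.71 / 10
  = 3.27 ha/h


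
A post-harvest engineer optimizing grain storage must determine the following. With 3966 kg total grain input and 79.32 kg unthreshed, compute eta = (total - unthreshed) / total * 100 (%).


eta = (total - unthreshed) / total * 100
    = (3966 - 79.32) / 3966 * 100
    = 3886.68 / 3966 * 100
    = 98%


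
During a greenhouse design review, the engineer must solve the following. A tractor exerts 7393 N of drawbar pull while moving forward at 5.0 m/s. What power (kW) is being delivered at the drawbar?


P = F * v / 1000
  = 7393 * 5.0 / 1000
  = 36965 / 1000
  = 36.97 kW


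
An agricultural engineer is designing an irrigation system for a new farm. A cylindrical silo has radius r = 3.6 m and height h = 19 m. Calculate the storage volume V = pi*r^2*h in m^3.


V = pi * r^2 * h
  = pi * 3.6^2 * 19
  = pi * 12.96 * 19
  = 773.59 m^3


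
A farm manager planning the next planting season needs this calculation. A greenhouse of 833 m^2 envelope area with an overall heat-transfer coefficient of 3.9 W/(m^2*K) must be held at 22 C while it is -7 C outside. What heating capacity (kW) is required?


dT = 22 - (-7) = 29 K
Q = U * A * dT
  = 3.9 * 833 * 29
  = 94212.30 W = 94.21 kW


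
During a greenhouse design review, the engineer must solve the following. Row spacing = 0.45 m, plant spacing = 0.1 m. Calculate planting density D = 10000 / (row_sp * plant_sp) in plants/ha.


D = 10000 / (row_sp * plant_sp)
  = 10000 / (0.45 * 0.1)
  = 10000 / 0.0450
  = 222222.22 plants/ha


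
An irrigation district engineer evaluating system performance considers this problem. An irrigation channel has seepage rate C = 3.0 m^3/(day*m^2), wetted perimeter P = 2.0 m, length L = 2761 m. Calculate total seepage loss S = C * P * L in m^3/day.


S = C * P * L
  = 3.0 * 2.0 * 2761
  = 16566 m^3/day


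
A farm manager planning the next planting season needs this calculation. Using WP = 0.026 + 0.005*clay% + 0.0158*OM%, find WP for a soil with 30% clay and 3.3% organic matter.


WP = 0.026 + 0.005*30 + 0.0158*3.3
   = 0.026 + 0.1500 + 0.0521
   = 0.2281


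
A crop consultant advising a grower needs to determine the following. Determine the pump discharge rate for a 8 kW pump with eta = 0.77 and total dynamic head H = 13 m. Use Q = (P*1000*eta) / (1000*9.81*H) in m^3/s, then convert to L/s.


Q = (P * 1000 * eta) / (rho * g * H)
  = (8 * 1000 * 0.77) / (1000 * 9.81 * 13)
  = 6160 / 127530
  = 0.04830 m^3/s = 48.30 L/s


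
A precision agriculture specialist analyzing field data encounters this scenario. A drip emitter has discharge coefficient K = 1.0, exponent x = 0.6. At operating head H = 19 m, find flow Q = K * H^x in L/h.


Q = K * H^x
  = 1.0 * 19^0.6
  = 1.0 * 5.8513
  = 5.85 L/h


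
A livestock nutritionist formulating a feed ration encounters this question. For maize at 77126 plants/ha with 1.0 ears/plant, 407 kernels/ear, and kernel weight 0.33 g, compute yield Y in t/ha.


Y = density * ears * kernels * kw
  = 77126 * 1.0 * 407 * 0.33 g/ha
  = 10358793.06 g/ha
  = 10358.79 kg/ha = 10.36 t/ha


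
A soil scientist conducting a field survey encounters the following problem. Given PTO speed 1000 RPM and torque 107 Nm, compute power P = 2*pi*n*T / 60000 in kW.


P = 2*pi*n*T / 60000
  = 2*pi * 1000 * 107 / 60000
  = 672300.83 / 60000
  = 11.21 kW


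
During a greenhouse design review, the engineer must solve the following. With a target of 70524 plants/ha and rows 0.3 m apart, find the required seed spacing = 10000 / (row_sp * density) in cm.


spacing = 10000 / (row_sp * density)
        = 10000 / (0.3 * 70524)
        = 10000 / 21157.20
        = 0.47265 m = 47.27 cm
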